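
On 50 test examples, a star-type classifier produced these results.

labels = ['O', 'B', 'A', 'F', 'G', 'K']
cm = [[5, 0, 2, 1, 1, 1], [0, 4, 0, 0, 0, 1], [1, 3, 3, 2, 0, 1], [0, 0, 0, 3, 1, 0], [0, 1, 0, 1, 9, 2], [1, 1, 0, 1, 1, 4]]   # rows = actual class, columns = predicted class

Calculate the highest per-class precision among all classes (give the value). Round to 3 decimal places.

Per-class precision (TP/(TP+FP)):
  O: TP=5, FP=0+1+0+0+1=2 → 5/7 = 0.7143
  B: TP=4, FP=0+3+0+1+1=5 → 4/9 = 0.4444
  A: TP=3, FP=2+0+0+0+0=2 → 3/5 = 0.6000
  F: TP=3, FP=1+0+2+1+1=5 → 3/8 = 0.3750
  G: TP=9, FP=1+0+0+1+1=3 → 9/12 = 0.7500
  K: TP=4, FP=1+1+1+0+2=5 → 4/9 = 0.4444
Highest is class 'G' with precision = 0.750.

0.750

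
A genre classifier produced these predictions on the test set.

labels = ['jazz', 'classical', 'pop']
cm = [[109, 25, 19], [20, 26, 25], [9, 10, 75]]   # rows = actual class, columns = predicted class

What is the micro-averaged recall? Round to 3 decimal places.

Micro-averaging pools counts across classes: ΣTP=210, ΣFP=108, ΣFN=108.
Micro-recall = TP/(TP+FN) on pooled counts = 0.660 (equals overall accuracy in single-label multiclass).

0.660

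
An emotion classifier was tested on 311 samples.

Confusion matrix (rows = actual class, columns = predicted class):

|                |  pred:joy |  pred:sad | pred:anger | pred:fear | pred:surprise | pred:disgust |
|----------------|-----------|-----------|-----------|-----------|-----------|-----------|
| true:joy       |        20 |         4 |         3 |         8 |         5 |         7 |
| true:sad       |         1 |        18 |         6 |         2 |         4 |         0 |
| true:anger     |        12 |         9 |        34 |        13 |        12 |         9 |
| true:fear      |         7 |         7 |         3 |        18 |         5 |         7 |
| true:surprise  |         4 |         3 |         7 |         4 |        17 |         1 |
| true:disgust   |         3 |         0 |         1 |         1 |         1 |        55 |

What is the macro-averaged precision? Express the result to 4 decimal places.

Per-class precision (TP/(TP+FP)):
  joy: TP=20, FP=1+12+7+4+3=27 → 20/47 = 0.42553
  sad: TP=18, FP=4+9+7+3+0=23 → 18/41 = 0.43902
  anger: TP=34, FP=3+6+3+7+1=20 → 34/54 = 0.62963
  fear: TP=18, FP=8+2+13+4+1=28 → 18/46 = 0.39130
  surprise: TP=17, FP=5+4+12+5+1=27 → 17/44 = 0.38636
  disgust: TP=55, FP=7+0+9+7+1=24 → 55/79 = 0.69620
Macro-precision = mean = (0.42553 + 0.43902 + 0.62963 + 0.39130 + 0.38636 + 0.69620) / 6 = 0.4947

0.4947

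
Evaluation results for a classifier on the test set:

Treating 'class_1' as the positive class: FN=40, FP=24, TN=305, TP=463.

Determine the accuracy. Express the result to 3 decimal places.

0.923

Accuracy = (TP+TN)/N = (463+305)/832 = 0.923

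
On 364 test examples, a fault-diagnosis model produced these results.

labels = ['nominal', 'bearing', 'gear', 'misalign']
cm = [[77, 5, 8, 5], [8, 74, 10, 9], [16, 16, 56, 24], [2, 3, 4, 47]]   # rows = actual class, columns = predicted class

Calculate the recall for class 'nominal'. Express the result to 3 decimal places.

0.811

Take TP from the diagonal, FP from the rest of the 'nominal' prediction marginal, FN from the rest of the 'nominal' actual marginal.
recall = TP/(TP+FN).
nominal: TP=77, FN=5+8+5=18 → 77/95 = 0.8105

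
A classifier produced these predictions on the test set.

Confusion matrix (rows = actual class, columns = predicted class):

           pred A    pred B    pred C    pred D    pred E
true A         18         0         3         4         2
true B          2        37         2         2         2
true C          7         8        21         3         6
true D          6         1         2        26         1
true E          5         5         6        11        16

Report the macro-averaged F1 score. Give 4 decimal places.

0.5895

Per-class F1 score (2·TP/(2·TP+FP+FN)):
  A: TP=18, FP=2+7+6+5=20, FN=0+3+4+2=9 → 36/65 = 0.55385
  B: TP=37, FP=0+8+1+5=14, FN=2+2+2+2=8 → 74/96 = 0.77083
  C: TP=21, FP=3+2+2+6=13, FN=7+8+3+6=24 → 42/79 = 0.53165
  D: TP=26, FP=4+2+3+11=20, FN=6+1+2+1=10 → 52/82 = 0.63415
  E: TP=16, FP=2+2+6+1=11, FN=5+5+6+11=27 → 32/70 = 0.45714
Macro-F1 score = mean = (0.55385 + 0.77083 + 0.53165 + 0.63415 + 0.45714) / 5 = 0.5895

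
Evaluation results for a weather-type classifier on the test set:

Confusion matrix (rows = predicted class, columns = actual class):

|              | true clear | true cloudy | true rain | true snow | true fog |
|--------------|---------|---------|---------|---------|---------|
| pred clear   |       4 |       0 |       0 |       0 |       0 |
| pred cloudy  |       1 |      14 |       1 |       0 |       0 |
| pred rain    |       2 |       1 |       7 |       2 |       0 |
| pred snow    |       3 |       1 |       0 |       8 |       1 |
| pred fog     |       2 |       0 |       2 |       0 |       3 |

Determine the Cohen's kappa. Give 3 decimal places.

Observed agreement pₒ = trace/N = 36/52 = 0.6923
Expected agreement pₑ = Σ (rowᵢ·colᵢ)/N² = (12·4 + 16·16 + 10·12 + 10·13 + 4·7)/52² = 0.2152
κ = (pₒ − pₑ)/(1 − pₑ) = (0.6923 − 0.2152)/(1 − 0.2152) = 0.608

0.608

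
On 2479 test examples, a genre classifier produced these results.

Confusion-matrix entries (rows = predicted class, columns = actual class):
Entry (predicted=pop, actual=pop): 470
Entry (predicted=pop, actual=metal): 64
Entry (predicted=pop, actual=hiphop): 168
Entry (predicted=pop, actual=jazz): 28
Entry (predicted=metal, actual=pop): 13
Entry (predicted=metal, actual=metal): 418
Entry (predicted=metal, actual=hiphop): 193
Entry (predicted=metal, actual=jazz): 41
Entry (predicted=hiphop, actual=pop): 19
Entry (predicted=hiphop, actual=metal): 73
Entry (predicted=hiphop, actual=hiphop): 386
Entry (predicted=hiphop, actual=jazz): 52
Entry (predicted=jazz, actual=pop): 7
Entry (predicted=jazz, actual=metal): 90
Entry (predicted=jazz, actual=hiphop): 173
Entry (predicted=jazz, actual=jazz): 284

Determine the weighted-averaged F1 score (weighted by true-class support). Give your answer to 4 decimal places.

Per-class F1 score (2·TP/(2·TP+FP+FN)):
  pop: TP=470, FP=64+168+28=260, FN=13+19+7=39 → 940/1239 = 0.75868
  metal: TP=418, FP=13+193+41=247, FN=64+73+90=227 → 836/1310 = 0.63817
  hiphop: TP=386, FP=19+73+52=144, FN=168+193+173=534 → 772/1450 = 0.53241
  jazz: TP=284, FP=7+90+173=270, FN=28+41+52=121 → 568/959 = 0.59228
Weighted-F1 score = Σ (supportᵢ/N)·F1 scoreᵢ with N=2479: (509/2479)·0.75868 + (645/2479)·0.63817 + (920/2479)·0.53241 + (405/2479)·0.59228 = 0.6162

0.6162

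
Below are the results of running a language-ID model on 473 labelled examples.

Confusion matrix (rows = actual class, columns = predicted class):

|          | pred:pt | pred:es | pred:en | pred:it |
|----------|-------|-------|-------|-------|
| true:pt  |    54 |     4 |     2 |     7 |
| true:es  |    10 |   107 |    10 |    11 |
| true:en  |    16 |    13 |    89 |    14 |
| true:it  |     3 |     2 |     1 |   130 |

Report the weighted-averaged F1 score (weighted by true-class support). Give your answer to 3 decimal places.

Per-class F1 score (2·TP/(2·TP+FP+FN)):
  pt: TP=54, FP=10+16+3=29, FN=4+2+7=13 → 108/150 = 0.7200
  es: TP=107, FP=4+13+2=19, FN=10+10+11=31 → 214/264 = 0.8106
  en: TP=89, FP=2+10+1=13, FN=16+13+14=43 → 178/234 = 0.7607
  it: TP=130, FP=7+11+14=32, FN=3+2+1=6 → 260/298 = 0.8725
Weighted-F1 score = Σ (supportᵢ/N)·F1 scoreᵢ with N=473: (67/473)·0.7200 + (138/473)·0.8106 + (132/473)·0.7607 + (136/473)·0.8725 = 0.802

0.802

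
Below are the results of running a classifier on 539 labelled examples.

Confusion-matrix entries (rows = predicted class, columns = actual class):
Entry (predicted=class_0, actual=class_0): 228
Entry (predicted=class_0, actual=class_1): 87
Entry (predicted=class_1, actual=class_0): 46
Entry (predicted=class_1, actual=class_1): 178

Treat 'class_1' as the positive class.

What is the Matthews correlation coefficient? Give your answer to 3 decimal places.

MCC = (TP·TN − FP·FN) / √((TP+FP)(TP+FN)(TN+FP)(TN+FN))
Numerator = 178·228 − 46·87 = 36582
Denominator = √(224·265·274·315) = √5123361600 = 71577.6613
MCC = 36582 / 71577.6613 = 0.511

0.511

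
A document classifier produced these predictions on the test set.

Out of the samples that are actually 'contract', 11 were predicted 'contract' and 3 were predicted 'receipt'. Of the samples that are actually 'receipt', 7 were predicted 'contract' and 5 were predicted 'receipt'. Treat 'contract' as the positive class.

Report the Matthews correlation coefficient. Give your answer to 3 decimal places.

0.219

MCC = (TP·TN − FP·FN) / √((TP+FP)(TP+FN)(TN+FP)(TN+FN))
Numerator = 11·5 − 7·3 = 34
Denominator = √(18·14·12·8) = √24192 = 155.5378
MCC = 34 / 155.5378 = 0.219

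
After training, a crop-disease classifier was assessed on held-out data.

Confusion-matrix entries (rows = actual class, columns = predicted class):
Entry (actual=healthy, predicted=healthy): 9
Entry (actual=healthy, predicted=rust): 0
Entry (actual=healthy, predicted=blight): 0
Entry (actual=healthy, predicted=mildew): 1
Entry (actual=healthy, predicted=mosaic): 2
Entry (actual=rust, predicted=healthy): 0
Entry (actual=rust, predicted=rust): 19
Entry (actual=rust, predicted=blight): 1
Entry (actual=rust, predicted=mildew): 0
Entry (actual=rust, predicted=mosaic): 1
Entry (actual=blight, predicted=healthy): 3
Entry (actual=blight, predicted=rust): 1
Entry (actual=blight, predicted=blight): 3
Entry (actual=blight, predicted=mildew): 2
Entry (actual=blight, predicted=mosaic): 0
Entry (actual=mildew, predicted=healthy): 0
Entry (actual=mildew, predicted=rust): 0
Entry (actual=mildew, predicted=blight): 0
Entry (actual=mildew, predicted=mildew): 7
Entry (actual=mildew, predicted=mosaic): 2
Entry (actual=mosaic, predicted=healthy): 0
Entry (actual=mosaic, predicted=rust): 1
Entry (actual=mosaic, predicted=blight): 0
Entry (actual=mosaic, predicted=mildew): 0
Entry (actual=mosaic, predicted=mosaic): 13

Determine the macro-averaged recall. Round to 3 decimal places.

Per-class recall (TP/(TP+FN)):
  healthy: TP=9, FN=0+0+1+2=3 → 9/12 = 0.7500
  rust: TP=19, FN=0+1+0+1=2 → 19/21 = 0.9048
  blight: TP=3, FN=3+1+2+0=6 → 3/9 = 0.3333
  mildew: TP=7, FN=0+0+0+2=2 → 7/9 = 0.7778
  mosaic: TP=13, FN=0+1+0+0=1 → 13/14 = 0.9286
Macro-recall = mean = (0.7500 + 0.9048 + 0.3333 + 0.7778 + 0.9286) / 5 = 0.739

0.739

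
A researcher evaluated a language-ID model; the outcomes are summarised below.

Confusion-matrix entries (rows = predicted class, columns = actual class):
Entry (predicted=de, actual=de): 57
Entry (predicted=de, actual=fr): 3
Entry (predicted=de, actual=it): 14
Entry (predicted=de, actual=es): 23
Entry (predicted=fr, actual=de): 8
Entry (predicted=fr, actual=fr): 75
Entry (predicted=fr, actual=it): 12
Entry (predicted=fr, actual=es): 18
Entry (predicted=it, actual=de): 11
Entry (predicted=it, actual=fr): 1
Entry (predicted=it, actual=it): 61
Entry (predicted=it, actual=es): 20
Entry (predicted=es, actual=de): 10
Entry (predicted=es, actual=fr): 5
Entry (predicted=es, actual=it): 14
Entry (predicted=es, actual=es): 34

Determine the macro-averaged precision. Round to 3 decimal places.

0.612

Per-class precision (TP/(TP+FP)):
  de: TP=57, FP=3+14+23=40 → 57/97 = 0.5876
  fr: TP=75, FP=8+12+18=38 → 75/113 = 0.6637
  it: TP=61, FP=11+1+20=32 → 61/93 = 0.6559
  es: TP=34, FP=10+5+14=29 → 34/63 = 0.5397
Macro-precision = mean = (0.5876 + 0.6637 + 0.6559 + 0.5397) / 4 = 0.612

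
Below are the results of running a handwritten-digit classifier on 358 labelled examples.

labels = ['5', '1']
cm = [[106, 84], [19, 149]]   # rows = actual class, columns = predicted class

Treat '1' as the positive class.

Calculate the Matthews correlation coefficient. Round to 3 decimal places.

MCC = (TP·TN − FP·FN) / √((TP+FP)(TP+FN)(TN+FP)(TN+FN))
Numerator = 149·106 − 84·19 = 14198
Denominator = √(233·168·190·125) = √929670000 = 30490.4903
MCC = 14198 / 30490.4903 = 0.466

0.466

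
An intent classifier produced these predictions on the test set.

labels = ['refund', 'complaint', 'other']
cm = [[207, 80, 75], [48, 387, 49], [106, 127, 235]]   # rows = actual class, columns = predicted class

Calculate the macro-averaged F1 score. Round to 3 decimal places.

0.620

Per-class F1 score (2·TP/(2·TP+FP+FN)):
  refund: TP=207, FP=48+106=154, FN=80+75=155 → 414/723 = 0.5726
  complaint: TP=387, FP=80+127=207, FN=48+49=97 → 774/1078 = 0.7180
  other: TP=235, FP=75+49=124, FN=106+127=233 → 470/827 = 0.5683
Macro-F1 score = mean = (0.5726 + 0.7180 + 0.5683) / 3 = 0.620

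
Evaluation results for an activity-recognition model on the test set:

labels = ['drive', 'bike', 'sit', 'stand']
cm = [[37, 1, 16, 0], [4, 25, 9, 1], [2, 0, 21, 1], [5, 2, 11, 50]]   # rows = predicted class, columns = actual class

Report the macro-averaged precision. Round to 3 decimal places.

0.734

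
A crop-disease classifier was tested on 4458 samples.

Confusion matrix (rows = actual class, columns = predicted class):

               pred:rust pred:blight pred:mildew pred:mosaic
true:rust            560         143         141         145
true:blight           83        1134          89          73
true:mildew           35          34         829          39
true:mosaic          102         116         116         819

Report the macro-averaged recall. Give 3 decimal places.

0.746

Per-class recall (TP/(TP+FN)):
  rust: TP=560, FN=143+141+145=429 → 560/989 = 0.5662
  blight: TP=1134, FN=83+89+73=245 → 1134/1379 = 0.8223
  mildew: TP=829, FN=35+34+39=108 → 829/937 = 0.8847
  mosaic: TP=819, FN=102+116+116=334 → 819/1153 = 0.7103
Macro-recall = mean = (0.5662 + 0.8223 + 0.8847 + 0.7103) / 4 = 0.746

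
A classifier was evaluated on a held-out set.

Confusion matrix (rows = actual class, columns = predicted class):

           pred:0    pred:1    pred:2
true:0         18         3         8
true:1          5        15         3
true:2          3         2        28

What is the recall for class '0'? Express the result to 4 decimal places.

Treat '0' as positive and all other classes as negative.
recall = TP/(TP+FN).
0: TP=18, FN=3+8=11 → 18/29 = 0.62069

0.6207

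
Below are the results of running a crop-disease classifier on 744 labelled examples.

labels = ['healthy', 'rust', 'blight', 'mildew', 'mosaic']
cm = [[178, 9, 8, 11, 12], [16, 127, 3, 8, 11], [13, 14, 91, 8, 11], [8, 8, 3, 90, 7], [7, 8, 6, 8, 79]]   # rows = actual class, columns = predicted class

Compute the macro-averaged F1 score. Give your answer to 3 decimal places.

Per-class F1 score (2·TP/(2·TP+FP+FN)):
  healthy: TP=178, FP=16+13+8+7=44, FN=9+8+11+12=40 → 356/440 = 0.8091
  rust: TP=127, FP=9+14+8+8=39, FN=16+3+8+11=38 → 254/331 = 0.7674
  blight: TP=91, FP=8+3+3+6=20, FN=13+14+8+11=46 → 182/248 = 0.7339
  mildew: TP=90, FP=11+8+8+8=35, FN=8+8+3+7=26 → 180/241 = 0.7469
  mosaic: TP=79, FP=12+11+11+7=41, FN=7+8+6+8=29 → 158/228 = 0.6930
Macro-F1 score = mean = (0.8091 + 0.7674 + 0.7339 + 0.7469 + 0.6930) / 5 = 0.750

0.750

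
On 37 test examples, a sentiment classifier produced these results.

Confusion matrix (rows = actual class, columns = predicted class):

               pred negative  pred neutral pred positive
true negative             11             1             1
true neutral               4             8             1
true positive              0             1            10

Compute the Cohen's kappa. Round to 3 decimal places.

Observed agreement pₒ = trace/N = 29/37 = 0.7838
Expected agreement pₑ = Σ (rowᵢ·colᵢ)/N² = (13·15 + 13·10 + 11·12)/37² = 0.3338
κ = (pₒ − pₑ)/(1 − pₑ) = (0.7838 − 0.3338)/(1 − 0.3338) = 0.675

0.675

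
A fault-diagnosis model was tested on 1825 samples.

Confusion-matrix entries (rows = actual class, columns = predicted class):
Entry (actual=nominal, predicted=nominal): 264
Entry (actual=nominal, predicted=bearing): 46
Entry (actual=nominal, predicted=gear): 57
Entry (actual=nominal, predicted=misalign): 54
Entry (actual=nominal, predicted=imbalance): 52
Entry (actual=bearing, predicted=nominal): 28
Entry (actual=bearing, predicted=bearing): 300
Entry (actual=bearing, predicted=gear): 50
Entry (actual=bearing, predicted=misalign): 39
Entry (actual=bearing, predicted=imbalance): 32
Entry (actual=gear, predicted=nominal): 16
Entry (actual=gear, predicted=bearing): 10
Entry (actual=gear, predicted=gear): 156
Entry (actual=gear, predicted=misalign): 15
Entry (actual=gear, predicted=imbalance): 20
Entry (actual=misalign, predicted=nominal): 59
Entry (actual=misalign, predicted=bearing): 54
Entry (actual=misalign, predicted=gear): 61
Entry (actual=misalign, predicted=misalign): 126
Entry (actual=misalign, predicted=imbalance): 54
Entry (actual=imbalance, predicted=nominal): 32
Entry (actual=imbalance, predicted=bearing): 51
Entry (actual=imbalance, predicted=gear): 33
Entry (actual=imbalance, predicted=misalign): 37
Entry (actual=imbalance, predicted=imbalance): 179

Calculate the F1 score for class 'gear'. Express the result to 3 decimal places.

One-vs-rest for 'gear': TP = diagonal; FP = other classes predicted 'gear'; FN = 'gear' predicted as other.
F1 score = 2·TP/(2·TP+FP+FN).
gear: TP=156, FP=57+50+61+33=201, FN=16+10+15+20=61 → 312/574 = 0.5436

0.544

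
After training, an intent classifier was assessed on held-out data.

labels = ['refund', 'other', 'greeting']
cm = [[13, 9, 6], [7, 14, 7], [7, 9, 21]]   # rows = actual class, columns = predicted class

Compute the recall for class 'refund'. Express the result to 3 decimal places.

0.464

Treat 'refund' as positive and all other classes as negative.
recall = TP/(TP+FN).
refund: TP=13, FN=9+6=15 → 13/28 = 0.4643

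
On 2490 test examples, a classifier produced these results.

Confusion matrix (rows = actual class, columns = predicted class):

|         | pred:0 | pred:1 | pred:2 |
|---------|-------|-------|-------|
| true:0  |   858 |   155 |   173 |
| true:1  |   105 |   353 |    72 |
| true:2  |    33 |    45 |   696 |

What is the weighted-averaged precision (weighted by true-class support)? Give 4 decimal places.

0.7761

Per-class precision (TP/(TP+FP)):
  0: TP=858, FP=105+33=138 → 858/996 = 0.86145
  1: TP=353, FP=155+45=200 → 353/553 = 0.63834
  2: TP=696, FP=173+72=245 → 696/941 = 0.73964
Weighted-precision = Σ (supportᵢ/N)·precisionᵢ with N=2490: (1186/2490)·0.86145 + (530/2490)·0.63834 + (774/2490)·0.73964 = 0.7761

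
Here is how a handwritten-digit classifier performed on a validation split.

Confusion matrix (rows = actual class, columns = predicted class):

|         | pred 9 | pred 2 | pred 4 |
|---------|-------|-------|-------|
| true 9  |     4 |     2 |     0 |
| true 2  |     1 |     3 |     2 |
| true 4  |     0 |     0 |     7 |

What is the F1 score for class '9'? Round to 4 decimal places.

0.7273

Treat '9' as positive and all other classes as negative.
F1 score = 2·TP/(2·TP+FP+FN).
9: TP=4, FP=1+0=1, FN=2+0=2 → 8/11 = 0.72727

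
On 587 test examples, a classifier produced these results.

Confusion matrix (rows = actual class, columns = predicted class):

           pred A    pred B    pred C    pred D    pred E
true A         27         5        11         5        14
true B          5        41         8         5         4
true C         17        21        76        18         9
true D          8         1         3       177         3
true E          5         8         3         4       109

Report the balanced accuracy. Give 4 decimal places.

0.6784

Balanced accuracy = mean of per-class recall.
  A: recall = 27/62 = 0.43548
  B: recall = 41/63 = 0.65079
  C: recall = 76/141 = 0.53901
  D: recall = 177/192 = 0.92188
  E: recall = 109/129 = 0.84496
Mean = (0.43548 + 0.65079 + 0.53901 + 0.92188 + 0.84496) / 5 = 0.6784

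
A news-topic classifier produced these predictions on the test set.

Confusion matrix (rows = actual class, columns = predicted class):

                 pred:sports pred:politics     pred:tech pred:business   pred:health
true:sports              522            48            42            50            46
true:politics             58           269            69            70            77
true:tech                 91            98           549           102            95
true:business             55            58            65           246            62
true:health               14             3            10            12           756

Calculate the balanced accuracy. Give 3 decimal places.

0.655

Balanced accuracy = mean of per-class recall.
  sports: recall = 522/708 = 0.7373
  politics: recall = 269/543 = 0.4954
  tech: recall = 549/935 = 0.5872
  business: recall = 246/486 = 0.5062
  health: recall = 756/795 = 0.9509
Mean = (0.7373 + 0.4954 + 0.5872 + 0.5062 + 0.9509) / 5 = 0.655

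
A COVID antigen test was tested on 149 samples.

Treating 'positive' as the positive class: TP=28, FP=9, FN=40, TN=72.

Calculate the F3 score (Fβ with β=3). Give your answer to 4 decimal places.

Fβ = (1+β²)·TP / ((1+β²)·TP + β²·FN + FP), with β²=9
= 10·28 / (10·28 + 9·40 + 9) = 0.4314

0.4314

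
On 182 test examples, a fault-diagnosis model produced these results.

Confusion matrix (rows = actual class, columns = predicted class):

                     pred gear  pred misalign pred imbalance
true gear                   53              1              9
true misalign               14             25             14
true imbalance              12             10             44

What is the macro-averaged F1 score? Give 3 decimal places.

0.657

Per-class F1 score (2·TP/(2·TP+FP+FN)):
  gear: TP=53, FP=14+12=26, FN=1+9=10 → 106/142 = 0.7465
  misalign: TP=25, FP=1+10=11, FN=14+14=28 → 50/89 = 0.5618
  imbalance: TP=44, FP=9+14=23, FN=12+10=22 → 88/133 = 0.6617
Macro-F1 score = mean = (0.7465 + 0.5618 + 0.6617) / 3 = 0.657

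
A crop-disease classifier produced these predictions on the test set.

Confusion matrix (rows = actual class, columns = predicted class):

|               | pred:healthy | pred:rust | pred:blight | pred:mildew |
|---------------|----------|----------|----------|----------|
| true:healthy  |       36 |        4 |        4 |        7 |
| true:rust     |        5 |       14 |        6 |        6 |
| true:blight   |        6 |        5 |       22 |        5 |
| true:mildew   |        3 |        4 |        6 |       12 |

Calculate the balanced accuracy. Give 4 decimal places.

Balanced accuracy = mean of per-class recall.
  healthy: recall = 36/51 = 0.70588
  rust: recall = 14/31 = 0.45161
  blight: recall = 22/38 = 0.57895
  mildew: recall = 12/25 = 0.48000
Mean = (0.70588 + 0.45161 + 0.57895 + 0.48000) / 4 = 0.5541

0.5541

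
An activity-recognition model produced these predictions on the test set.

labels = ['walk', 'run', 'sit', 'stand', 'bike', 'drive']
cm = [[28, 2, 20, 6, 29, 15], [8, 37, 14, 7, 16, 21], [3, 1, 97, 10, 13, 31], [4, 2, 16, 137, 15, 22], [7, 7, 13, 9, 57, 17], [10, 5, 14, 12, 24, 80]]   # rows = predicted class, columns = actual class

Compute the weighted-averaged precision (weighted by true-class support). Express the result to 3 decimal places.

Per-class precision (TP/(TP+FP)):
  walk: TP=28, FP=2+20+6+29+15=72 → 28/100 = 0.2800
  run: TP=37, FP=8+14+7+16+21=66 → 37/103 = 0.3592
  sit: TP=97, FP=3+1+10+13+31=58 → 97/155 = 0.6258
  stand: TP=137, FP=4+2+16+15+22=59 → 137/196 = 0.6990
  bike: TP=57, FP=7+7+13+9+17=53 → 57/110 = 0.5182
  drive: TP=80, FP=10+5+14+12+24=65 → 80/145 = 0.5517
Weighted-precision = Σ (supportᵢ/N)·precisionᵢ with N=809: (60/809)·0.2800 + (54/809)·0.3592 + (174/809)·0.6258 + (181/809)·0.6990 + (154/809)·0.5182 + (186/809)·0.5517 = 0.561

0.561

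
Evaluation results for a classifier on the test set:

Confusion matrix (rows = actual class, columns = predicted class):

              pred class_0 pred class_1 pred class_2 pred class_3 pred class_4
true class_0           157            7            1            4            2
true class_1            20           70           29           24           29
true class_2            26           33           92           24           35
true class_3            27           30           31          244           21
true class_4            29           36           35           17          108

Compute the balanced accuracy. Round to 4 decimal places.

0.5869

Balanced accuracy = mean of per-class recall.
  class_0: recall = 157/171 = 0.91813
  class_1: recall = 70/172 = 0.40698
  class_2: recall = 92/210 = 0.43810
  class_3: recall = 244/353 = 0.69122
  class_4: recall = 108/225 = 0.48000
Mean = (0.91813 + 0.40698 + 0.43810 + 0.69122 + 0.48000) / 5 = 0.5869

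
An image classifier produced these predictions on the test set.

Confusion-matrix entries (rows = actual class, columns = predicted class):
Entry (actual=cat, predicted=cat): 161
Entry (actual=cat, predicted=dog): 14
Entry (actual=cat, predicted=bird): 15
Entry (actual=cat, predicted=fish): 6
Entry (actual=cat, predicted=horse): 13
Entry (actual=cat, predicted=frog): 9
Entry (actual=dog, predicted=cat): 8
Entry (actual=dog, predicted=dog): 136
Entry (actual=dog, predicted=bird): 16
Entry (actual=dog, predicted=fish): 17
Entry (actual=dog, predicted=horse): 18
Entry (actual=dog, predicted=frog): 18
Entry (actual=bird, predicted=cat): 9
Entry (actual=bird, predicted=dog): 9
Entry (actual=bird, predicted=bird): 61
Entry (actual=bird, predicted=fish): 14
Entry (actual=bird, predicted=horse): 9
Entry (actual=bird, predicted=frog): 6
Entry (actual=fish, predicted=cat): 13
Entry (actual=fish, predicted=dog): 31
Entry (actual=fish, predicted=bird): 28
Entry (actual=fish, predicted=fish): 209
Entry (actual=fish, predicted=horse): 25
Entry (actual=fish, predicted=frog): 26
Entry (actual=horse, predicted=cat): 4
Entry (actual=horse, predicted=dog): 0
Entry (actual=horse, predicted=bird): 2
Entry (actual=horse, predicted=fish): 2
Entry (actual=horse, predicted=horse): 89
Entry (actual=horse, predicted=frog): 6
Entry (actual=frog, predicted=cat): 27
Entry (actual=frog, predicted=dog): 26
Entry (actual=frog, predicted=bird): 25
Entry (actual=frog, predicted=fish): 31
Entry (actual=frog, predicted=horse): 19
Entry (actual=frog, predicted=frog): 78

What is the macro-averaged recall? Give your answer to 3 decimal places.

Per-class recall (TP/(TP+FN)):
  cat: TP=161, FN=14+15+6+13+9=57 → 161/218 = 0.7385
  dog: TP=136, FN=8+16+17+18+18=77 → 136/213 = 0.6385
  bird: TP=61, FN=9+9+14+9+6=47 → 61/108 = 0.5648
  fish: TP=209, FN=13+31+28+25+26=123 → 209/332 = 0.6295
  horse: TP=89, FN=4+0+2+2+6=14 → 89/103 = 0.8641
  frog: TP=78, FN=27+26+25+31+19=128 → 78/206 = 0.3786
Macro-recall = mean = (0.7385 + 0.6385 + 0.5648 + 0.6295 + 0.8641 + 0.3786) / 6 = 0.636

0.636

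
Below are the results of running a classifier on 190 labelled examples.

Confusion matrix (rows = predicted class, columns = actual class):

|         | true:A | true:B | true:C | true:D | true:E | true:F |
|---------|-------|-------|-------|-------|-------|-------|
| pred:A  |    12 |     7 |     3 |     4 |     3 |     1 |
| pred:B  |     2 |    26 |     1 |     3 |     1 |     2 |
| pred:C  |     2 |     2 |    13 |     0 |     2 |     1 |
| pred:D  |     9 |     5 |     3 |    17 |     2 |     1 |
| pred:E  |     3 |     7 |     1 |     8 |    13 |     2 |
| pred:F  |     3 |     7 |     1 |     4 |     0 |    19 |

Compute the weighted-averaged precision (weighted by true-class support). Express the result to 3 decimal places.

Per-class precision (TP/(TP+FP)):
  A: TP=12, FP=7+3+4+3+1=18 → 12/30 = 0.4000
  B: TP=26, FP=2+1+3+1+2=9 → 26/35 = 0.7429
  C: TP=13, FP=2+2+0+2+1=7 → 13/20 = 0.6500
  D: TP=17, FP=9+5+3+2+1=20 → 17/37 = 0.4595
  E: TP=13, FP=3+7+1+8+2=21 → 13/34 = 0.3824
  F: TP=19, FP=3+7+1+4+0=15 → 19/34 = 0.5588
Weighted-precision = Σ (supportᵢ/N)·precisionᵢ with N=190: (31/190)·0.4000 + (54/190)·0.7429 + (22/190)·0.6500 + (36/190)·0.4595 + (21/190)·0.3824 + (26/190)·0.5588 = 0.557

0.557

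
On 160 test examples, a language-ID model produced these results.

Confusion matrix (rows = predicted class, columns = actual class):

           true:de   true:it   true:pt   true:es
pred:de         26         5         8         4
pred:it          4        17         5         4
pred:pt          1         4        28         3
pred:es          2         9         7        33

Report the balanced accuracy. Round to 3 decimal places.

0.652

Balanced accuracy = mean of per-class recall.
  de: recall = 26/33 = 0.7879
  it: recall = 17/35 = 0.4857
  pt: recall = 28/48 = 0.5833
  es: recall = 33/44 = 0.7500
Mean = (0.7879 + 0.4857 + 0.5833 + 0.7500) / 4 = 0.652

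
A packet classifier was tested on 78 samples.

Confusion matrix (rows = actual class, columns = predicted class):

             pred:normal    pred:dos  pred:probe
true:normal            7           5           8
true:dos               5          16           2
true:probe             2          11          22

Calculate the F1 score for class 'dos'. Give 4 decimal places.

Treat 'dos' as positive and all other classes as negative.
F1 score = 2·TP/(2·TP+FP+FN).
dos: TP=16, FP=5+11=16, FN=5+2=7 → 32/55 = 0.58182

0.5818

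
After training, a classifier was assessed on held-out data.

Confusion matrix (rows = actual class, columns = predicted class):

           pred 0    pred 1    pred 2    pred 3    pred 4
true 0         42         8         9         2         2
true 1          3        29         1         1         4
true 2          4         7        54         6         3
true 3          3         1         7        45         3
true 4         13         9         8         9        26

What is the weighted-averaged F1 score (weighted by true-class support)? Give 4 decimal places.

Per-class F1 score (2·TP/(2·TP+FP+FN)):
  0: TP=42, FP=3+4+3+13=23, FN=8+9+2+2=21 → 84/128 = 0.65625
  1: TP=29, FP=8+7+1+9=25, FN=3+1+1+4=9 → 58/92 = 0.63043
  2: TP=54, FP=9+1+7+8=25, FN=4+7+6+3=20 → 108/153 = 0.70588
  3: TP=45, FP=2+1+6+9=18, FN=3+1+7+3=14 → 90/122 = 0.73770
  4: TP=26, FP=2+4+3+3=12, FN=13+9+8+9=39 → 52/103 = 0.50485
Weighted-F1 score = Σ (supportᵢ/N)·F1 scoreᵢ with N=299: (63/299)·0.65625 + (38/299)·0.63043 + (74/299)·0.70588 + (59/299)·0.73770 + (65/299)·0.50485 = 0.6484

0.6484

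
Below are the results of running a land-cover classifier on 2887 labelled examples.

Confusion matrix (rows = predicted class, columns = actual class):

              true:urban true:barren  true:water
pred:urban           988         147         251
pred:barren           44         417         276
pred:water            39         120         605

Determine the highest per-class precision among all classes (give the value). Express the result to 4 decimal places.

0.7919

Per-class precision (TP/(TP+FP)):
  urban: TP=988, FP=147+251=398 → 988/1386 = 0.71284
  barren: TP=417, FP=44+276=320 → 417/737 = 0.56581
  water: TP=605, FP=39+120=159 → 605/764 = 0.79188
Highest is class 'water' with precision = 0.7919.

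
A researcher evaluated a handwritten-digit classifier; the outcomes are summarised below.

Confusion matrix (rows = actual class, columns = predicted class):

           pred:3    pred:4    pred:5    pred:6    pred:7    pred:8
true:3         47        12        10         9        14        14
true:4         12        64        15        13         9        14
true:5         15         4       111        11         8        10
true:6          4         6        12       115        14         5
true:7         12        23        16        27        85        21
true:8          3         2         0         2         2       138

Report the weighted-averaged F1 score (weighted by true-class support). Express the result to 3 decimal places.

Per-class F1 score (2·TP/(2·TP+FP+FN)):
  3: TP=47, FP=12+15+4+12+3=46, FN=12+10+9+14+14=59 → 94/199 = 0.4724
  4: TP=64, FP=12+4+6+23+2=47, FN=12+15+13+9+14=63 → 128/238 = 0.5378
  5: TP=111, FP=10+15+12+16+0=53, FN=15+4+11+8+10=48 → 222/323 = 0.6873
  6: TP=115, FP=9+13+11+27+2=62, FN=4+6+12+14+5=41 → 230/333 = 0.6907
  7: TP=85, FP=14+9+8+14+2=47, FN=12+23+16+27+21=99 → 170/316 = 0.5380
  8: TP=138, FP=14+14+10+5+21=64, FN=3+2+0+2+2=9 → 276/349 = 0.7908
Weighted-F1 score = Σ (supportᵢ/N)·F1 scoreᵢ with N=879: (106/879)·0.4724 + (127/879)·0.5378 + (159/879)·0.6873 + (156/879)·0.6907 + (184/879)·0.5380 + (147/879)·0.7908 = 0.626

0.626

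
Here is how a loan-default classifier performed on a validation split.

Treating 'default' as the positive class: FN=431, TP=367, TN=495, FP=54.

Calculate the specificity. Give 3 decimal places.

0.902

Specificity = TN/(TN+FP) = 495/(495+54) = 0.902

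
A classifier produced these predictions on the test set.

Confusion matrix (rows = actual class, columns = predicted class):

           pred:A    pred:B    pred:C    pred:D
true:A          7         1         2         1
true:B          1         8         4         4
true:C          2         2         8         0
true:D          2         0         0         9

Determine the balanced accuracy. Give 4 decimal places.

0.6480

Balanced accuracy = mean of per-class recall.
  A: recall = 7/11 = 0.63636
  B: recall = 8/17 = 0.47059
  C: recall = 8/12 = 0.66667
  D: recall = 9/11 = 0.81818
Mean = (0.63636 + 0.47059 + 0.66667 + 0.81818) / 4 = 0.6480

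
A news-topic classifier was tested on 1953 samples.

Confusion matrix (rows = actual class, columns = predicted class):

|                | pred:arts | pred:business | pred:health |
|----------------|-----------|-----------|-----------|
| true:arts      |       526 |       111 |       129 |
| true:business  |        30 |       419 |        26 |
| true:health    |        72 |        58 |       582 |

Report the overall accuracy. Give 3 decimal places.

Accuracy = trace / total = (526+419+582=1527) / 1953 = 1527/1953 = 0.782

0.782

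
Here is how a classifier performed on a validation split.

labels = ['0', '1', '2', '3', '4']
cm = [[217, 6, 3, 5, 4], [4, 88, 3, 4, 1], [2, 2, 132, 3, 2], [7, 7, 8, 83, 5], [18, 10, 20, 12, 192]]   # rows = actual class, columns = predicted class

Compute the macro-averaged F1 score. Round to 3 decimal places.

0.838

Per-class F1 score (2·TP/(2·TP+FP+FN)):
  0: TP=217, FP=4+2+7+18=31, FN=6+3+5+4=18 → 434/483 = 0.8986
  1: TP=88, FP=6+2+7+10=25, FN=4+3+4+1=12 → 176/213 = 0.8263
  2: TP=132, FP=3+3+8+20=34, FN=2+2+3+2=9 → 264/307 = 0.8599
  3: TP=83, FP=5+4+3+12=24, FN=7+7+8+5=27 → 166/217 = 0.7650
  4: TP=192, FP=4+1+2+5=12, FN=18+10+20+12=60 → 384/456 = 0.8421
Macro-F1 score = mean = (0.8986 + 0.8263 + 0.8599 + 0.7650 + 0.8421) / 5 = 0.838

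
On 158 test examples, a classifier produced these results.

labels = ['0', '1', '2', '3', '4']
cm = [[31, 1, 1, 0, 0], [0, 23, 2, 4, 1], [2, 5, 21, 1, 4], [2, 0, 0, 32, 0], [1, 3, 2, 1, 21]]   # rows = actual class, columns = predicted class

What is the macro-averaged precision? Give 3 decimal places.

0.807

Per-class precision (TP/(TP+FP)):
  0: TP=31, FP=0+2+2+1=5 → 31/36 = 0.8611
  1: TP=23, FP=1+5+0+3=9 → 23/32 = 0.7188
  2: TP=21, FP=1+2+0+2=5 → 21/26 = 0.8077
  3: TP=32, FP=0+4+1+1=6 → 32/38 = 0.8421
  4: TP=21, FP=0+1+4+0=5 → 21/26 = 0.8077
Macro-precision = mean = (0.8611 + 0.7188 + 0.8077 + 0.8421 + 0.8077) / 5 = 0.807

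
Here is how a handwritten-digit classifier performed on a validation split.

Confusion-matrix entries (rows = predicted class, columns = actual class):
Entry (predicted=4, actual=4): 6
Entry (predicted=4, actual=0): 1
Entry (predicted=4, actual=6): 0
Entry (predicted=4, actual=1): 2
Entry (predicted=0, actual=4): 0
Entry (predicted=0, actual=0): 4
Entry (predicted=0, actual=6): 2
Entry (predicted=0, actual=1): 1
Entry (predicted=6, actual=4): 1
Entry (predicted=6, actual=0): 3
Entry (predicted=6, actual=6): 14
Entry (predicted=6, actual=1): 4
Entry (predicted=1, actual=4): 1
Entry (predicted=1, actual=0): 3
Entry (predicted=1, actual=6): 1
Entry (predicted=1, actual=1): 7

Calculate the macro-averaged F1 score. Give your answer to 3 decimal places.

0.602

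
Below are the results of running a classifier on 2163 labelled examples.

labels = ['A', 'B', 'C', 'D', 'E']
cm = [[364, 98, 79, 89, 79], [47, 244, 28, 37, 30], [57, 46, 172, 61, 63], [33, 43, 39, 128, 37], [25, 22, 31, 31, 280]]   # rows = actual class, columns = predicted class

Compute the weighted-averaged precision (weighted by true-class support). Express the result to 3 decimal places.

0.565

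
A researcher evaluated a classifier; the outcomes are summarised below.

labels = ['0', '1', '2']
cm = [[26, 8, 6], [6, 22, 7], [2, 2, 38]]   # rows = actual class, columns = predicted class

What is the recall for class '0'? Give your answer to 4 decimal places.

Treat '0' as positive and all other classes as negative.
recall = TP/(TP+FN).
0: TP=26, FN=8+6=14 → 26/40 = 0.65000

0.6500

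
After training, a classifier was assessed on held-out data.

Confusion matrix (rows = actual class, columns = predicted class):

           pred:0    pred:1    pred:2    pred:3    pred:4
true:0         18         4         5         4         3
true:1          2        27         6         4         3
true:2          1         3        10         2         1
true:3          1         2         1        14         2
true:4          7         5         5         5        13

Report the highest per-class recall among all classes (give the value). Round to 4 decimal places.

0.7000

Per-class recall (TP/(TP+FN)):
  0: TP=18, FN=4+5+4+3=16 → 18/34 = 0.52941
  1: TP=27, FN=2+6+4+3=15 → 27/42 = 0.64286
  2: TP=10, FN=1+3+2+1=7 → 10/17 = 0.58824
  3: TP=14, FN=1+2+1+2=6 → 14/20 = 0.70000
  4: TP=13, FN=7+5+5+5=22 → 13/35 = 0.37143
Highest is class '3' with recall = 0.7000.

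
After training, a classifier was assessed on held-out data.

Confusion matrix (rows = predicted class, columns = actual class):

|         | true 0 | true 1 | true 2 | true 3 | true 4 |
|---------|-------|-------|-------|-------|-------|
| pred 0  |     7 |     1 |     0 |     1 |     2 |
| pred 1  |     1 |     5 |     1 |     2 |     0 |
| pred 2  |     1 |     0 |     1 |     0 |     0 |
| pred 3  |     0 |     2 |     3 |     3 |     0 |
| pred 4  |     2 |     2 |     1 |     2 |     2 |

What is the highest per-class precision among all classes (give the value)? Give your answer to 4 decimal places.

0.6364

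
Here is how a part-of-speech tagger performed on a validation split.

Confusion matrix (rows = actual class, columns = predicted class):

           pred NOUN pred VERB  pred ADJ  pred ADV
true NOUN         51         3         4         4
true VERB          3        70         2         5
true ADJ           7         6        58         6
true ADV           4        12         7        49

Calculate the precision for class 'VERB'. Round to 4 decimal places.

precision = TP/(TP+FP).
VERB: TP=70, FP=3+6+12=21 → 70/91 = 0.76923

0.7692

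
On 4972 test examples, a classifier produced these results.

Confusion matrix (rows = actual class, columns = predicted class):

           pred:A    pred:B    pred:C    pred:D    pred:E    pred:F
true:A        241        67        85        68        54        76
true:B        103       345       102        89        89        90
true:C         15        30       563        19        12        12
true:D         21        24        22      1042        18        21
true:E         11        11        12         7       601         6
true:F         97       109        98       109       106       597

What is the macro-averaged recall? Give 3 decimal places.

Per-class recall (TP/(TP+FN)):
  A: TP=241, FN=67+85+68+54+76=350 → 241/591 = 0.4078
  B: TP=345, FN=103+102+89+89+90=473 → 345/818 = 0.4218
  C: TP=563, FN=15+30+19+12+12=88 → 563/651 = 0.8648
  D: TP=1042, FN=21+24+22+18+21=106 → 1042/1148 = 0.9077
  E: TP=601, FN=11+11+12+7+6=47 → 601/648 = 0.9275
  F: TP=597, FN=97+109+98+109+106=519 → 597/1116 = 0.5349
Macro-recall = mean = (0.4078 + 0.4218 + 0.8648 + 0.9077 + 0.9275 + 0.5349) / 6 = 0.677

0.677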